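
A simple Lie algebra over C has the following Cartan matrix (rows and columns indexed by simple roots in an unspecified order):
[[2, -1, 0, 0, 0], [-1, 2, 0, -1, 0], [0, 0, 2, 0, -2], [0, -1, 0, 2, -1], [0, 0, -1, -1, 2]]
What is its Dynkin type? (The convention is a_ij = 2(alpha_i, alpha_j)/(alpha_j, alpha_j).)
The matrix has rank 5 with 2's on the diagonal. Reading the off-diagonal entries as Dynkin edges (a single edge where a_ij = a_ji = -1; a double or triple edge where a_ij * a_ji = 2 or 3), the diagram is a chain of 5 nodes with a double edge at one end; the terminal node there is the unique long simple root (C_5). One simple-root ordering that puts it in standard form is (alpha_1, alpha_2, alpha_4, alpha_5, alpha_3). So the algebra is type C_5, i.e. sp(10).

C5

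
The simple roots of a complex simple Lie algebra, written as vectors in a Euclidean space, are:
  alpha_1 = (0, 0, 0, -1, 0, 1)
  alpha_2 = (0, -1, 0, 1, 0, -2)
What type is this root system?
G_2

Compute the Cartan integers a_ij = 2(alpha_i, alpha_j)/(alpha_j, alpha_j); the resulting 2x2 Cartan matrix is
[[2, -1], [-3, 2]].
The roots have two lengths (squared-length ratio 3:1); the short ones are alpha_{1}. The associated Dynkin diagram is two nodes joined by a triple edge (G_2), so the type is G_2.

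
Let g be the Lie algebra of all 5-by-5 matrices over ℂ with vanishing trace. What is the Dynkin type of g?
This is sl(5), which has dimension 5^2 - 1 = 24 and rank 5 - 1 = 4 (a Cartan subalgebra is the diagonal traceless matrices). In the classification of classical Lie algebras, the special linear algebra sl(n+1) has type A_n; here n = 4, so the Dynkin diagram is a chain of 4 nodes with single edges (A_4). Hence the type is A_4.

type A_4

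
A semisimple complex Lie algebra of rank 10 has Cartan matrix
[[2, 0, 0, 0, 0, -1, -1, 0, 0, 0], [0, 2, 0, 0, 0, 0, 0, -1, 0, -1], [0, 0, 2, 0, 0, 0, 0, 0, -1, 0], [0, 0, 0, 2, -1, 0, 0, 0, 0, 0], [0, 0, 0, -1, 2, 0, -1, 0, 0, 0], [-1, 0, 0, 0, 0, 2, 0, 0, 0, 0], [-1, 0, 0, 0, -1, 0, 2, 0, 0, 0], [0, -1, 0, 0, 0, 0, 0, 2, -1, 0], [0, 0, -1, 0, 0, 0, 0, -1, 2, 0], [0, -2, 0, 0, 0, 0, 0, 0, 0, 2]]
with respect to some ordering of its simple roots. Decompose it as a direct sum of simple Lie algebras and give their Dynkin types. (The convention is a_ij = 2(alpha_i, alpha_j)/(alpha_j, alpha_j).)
The diagram associated to this matrix has two connected components: the simple roots {alpha_1, alpha_4, alpha_5, alpha_6, alpha_7} form a chain of 5 nodes with single edges (A_5), and {alpha_2, alpha_3, alpha_8, alpha_9, alpha_10} form a chain of 5 nodes with a double edge at one end; the terminal node there is the unique long simple root (C_5). A semisimple Lie algebra decomposes uniquely as the direct sum of simple ideals, one per connected component of its Dynkin diagram, so g ≅ A_5 ⊕ C_5 (dimension 35 + 55 = 90).

A_5 ⊕ C_5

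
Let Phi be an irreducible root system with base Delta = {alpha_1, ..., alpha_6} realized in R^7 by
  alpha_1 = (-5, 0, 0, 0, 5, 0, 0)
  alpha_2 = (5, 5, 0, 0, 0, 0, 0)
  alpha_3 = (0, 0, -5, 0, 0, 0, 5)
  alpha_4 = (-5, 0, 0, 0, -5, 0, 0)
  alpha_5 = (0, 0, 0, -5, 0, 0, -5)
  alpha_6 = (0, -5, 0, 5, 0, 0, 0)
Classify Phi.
type D_6

Compute the Cartan integers a_ij = 2(alpha_i, alpha_j)/(alpha_j, alpha_j); the resulting 6x6 Cartan matrix is
[[2, -1, 0, 0, 0, 0], [-1, 2, 0, -1, 0, -1], [0, 0, 2, 0, -1, 0], [0, -1, 0, 2, 0, 0], [0, 0, -1, 0, 2, -1], [0, -1, 0, 0, -1, 2]].
All simple roots have the same length, so the diagram is simply laced. The associated Dynkin diagram is a chain of 4 nodes with a fork of two nodes at one end (D_6), so the type is D_6 (the algebra so(12)).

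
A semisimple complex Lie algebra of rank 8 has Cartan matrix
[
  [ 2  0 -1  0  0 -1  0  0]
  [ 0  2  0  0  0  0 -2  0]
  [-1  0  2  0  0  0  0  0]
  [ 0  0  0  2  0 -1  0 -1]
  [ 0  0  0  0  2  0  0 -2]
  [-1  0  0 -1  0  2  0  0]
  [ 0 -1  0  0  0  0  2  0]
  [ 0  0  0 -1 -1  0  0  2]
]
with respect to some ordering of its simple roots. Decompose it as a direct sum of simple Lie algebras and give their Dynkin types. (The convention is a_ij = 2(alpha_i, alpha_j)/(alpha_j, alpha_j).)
The diagram associated to this matrix has two connected components: the simple roots {alpha_2, alpha_7} form a chain of 2 nodes with a double edge at one end; the terminal node there is the unique short simple root (B_2), and {alpha_1, alpha_3, alpha_4, alpha_5, alpha_6, alpha_8} form a chain of 6 nodes with a double edge at one end; the terminal node there is the unique long simple root (C_6). A semisimple Lie algebra decomposes uniquely as the direct sum of simple ideals, one per connected component of its Dynkin diagram, so g ≅ B_2 ⊕ C_6 (dimension 10 + 78 = 88).

B_2 (so(5)) + C_6 (sp(12))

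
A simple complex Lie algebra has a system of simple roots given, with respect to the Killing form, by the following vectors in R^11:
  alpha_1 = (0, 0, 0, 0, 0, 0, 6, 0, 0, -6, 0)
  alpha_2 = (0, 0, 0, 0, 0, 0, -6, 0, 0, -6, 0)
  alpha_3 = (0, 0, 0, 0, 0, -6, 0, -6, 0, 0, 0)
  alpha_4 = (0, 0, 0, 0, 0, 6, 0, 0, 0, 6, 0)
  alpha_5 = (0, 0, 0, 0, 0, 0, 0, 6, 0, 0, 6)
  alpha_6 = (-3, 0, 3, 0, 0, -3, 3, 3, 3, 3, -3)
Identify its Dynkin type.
E_6

Compute the Cartan integers a_ij = 2(alpha_i, alpha_j)/(alpha_j, alpha_j); the resulting 6x6 Cartan matrix is
[[2, 0, 0, -1, 0, 0], [0, 2, 0, -1, 0, -1], [0, 0, 2, -1, -1, 0], [-1, -1, -1, 2, 0, 0], [0, 0, -1, 0, 2, 0], [0, -1, 0, 0, 0, 2]].
All simple roots have the same length, so the diagram is simply laced. The associated Dynkin diagram is a chain of 5 nodes with one extra node attached to the third node from one end (E_6), so the type is E_6.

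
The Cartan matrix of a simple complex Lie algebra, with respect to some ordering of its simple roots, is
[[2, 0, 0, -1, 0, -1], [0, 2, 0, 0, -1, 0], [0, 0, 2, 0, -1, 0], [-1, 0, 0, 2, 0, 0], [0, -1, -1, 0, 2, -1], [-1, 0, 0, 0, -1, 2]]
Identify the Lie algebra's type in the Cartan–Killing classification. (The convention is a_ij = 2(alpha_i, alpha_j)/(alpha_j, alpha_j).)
The matrix has rank 6 with 2's on the diagonal. Reading the off-diagonal entries as Dynkin edges (a single edge where a_ij = a_ji = -1; a double or triple edge where a_ij * a_ji = 2 or 3), the diagram is a chain of 4 nodes with a fork of two nodes at one end (D_6). One simple-root ordering that puts it in standard form is (alpha_4, alpha_1, alpha_6, alpha_5, alpha_3, alpha_2). So the algebra is type D_6, i.e. so(12).

type D_6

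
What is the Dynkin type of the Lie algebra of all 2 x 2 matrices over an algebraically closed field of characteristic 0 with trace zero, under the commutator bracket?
This is sl(2), which has dimension 2^2 - 1 = 3 and rank 2 - 1 = 1 (a Cartan subalgebra is the diagonal traceless matrices). In the classification of classical Lie algebras, the special linear algebra sl(n+1) has type A_n; here n = 1, so the Dynkin diagram is a chain of 1 nodes with single edges (A_1). Hence the type is A_1.

A_1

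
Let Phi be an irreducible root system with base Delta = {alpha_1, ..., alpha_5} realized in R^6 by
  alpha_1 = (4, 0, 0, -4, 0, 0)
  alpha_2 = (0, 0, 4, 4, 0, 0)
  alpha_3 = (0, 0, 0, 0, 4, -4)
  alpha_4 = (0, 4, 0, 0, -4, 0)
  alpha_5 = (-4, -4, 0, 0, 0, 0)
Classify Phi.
Compute the Cartan integers a_ij = 2(alpha_i, alpha_j)/(alpha_j, alpha_j); the resulting 5x5 Cartan matrix is
[[2, -1, 0, 0, -1], [-1, 2, 0, 0, 0], [0, 0, 2, -1, 0], [0, 0, -1, 2, -1], [-1, 0, 0, -1, 2]].
All simple roots have the same length, so the diagram is simply laced. The associated Dynkin diagram is a chain of 5 nodes with single edges (A_5), so the type is A_5 (the algebra sl(6)).

type A_5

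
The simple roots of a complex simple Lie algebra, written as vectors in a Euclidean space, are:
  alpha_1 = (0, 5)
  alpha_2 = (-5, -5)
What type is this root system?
type B_2

Compute the Cartan integers a_ij = 2(alpha_i, alpha_j)/(alpha_j, alpha_j); the resulting 2x2 Cartan matrix is
[[2, -1], [-2, 2]].
The roots have two lengths (squared-length ratio 2:1); the short ones are alpha_{1}. The associated Dynkin diagram is a chain of 2 nodes with a double edge at one end; the terminal node there is the unique short simple root (B_2), so the type is B_2 (the algebra so(5)).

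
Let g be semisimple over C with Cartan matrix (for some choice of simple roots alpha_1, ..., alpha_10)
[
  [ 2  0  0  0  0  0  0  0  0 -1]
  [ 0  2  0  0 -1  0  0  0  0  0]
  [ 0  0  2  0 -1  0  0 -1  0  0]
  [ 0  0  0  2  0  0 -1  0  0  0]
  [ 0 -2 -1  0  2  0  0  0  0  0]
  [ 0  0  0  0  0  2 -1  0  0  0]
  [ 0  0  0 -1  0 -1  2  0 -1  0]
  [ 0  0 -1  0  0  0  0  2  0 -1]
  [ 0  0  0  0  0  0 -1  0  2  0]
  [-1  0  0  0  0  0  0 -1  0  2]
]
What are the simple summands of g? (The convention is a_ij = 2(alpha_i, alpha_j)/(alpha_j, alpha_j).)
B6 + D4

The diagram associated to this matrix has two connected components: the simple roots {alpha_1, alpha_2, alpha_3, alpha_5, alpha_8, alpha_10} form a chain of 6 nodes with a double edge at one end; the terminal node there is the unique short simple root (B_6), and {alpha_4, alpha_6, alpha_7, alpha_9} form a chain of 2 nodes with a fork of two nodes at one end (D_4). A semisimple Lie algebra decomposes uniquely as the direct sum of simple ideals, one per connected component of its Dynkin diagram, so g ≅ B_6 ⊕ D_4 (dimension 78 + 28 = 106).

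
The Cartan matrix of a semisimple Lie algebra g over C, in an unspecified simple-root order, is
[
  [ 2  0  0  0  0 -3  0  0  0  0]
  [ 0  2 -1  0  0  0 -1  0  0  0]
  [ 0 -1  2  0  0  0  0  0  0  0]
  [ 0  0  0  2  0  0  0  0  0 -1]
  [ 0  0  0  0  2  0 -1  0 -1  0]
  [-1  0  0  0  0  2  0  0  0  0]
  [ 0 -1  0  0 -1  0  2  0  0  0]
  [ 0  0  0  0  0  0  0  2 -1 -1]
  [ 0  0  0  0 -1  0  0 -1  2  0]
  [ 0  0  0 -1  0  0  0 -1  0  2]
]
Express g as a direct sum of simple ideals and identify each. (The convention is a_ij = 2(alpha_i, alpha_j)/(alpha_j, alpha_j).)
type A_8 + type G_2

The diagram associated to this matrix has two connected components: the simple roots {alpha_2, alpha_3, alpha_4, alpha_5, alpha_7, alpha_8, alpha_9, alpha_10} form a chain of 8 nodes with single edges (A_8), and {alpha_1, alpha_6} form two nodes joined by a triple edge (G_2). A semisimple Lie algebra decomposes uniquely as the direct sum of simple ideals, one per connected component of its Dynkin diagram, so g ≅ A_8 ⊕ G_2 (dimension 80 + 14 = 94).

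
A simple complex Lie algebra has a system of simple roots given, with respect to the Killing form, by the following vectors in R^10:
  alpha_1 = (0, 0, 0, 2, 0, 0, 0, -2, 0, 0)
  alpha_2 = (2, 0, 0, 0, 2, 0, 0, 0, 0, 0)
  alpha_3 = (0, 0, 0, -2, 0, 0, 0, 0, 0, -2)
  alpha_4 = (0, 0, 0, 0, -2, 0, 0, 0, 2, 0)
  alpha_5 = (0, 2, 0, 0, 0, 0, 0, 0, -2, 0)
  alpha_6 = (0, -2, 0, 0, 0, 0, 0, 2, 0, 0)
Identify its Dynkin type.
Compute the Cartan integers a_ij = 2(alpha_i, alpha_j)/(alpha_j, alpha_j); the resulting 6x6 Cartan matrix is
[[2, 0, -1, 0, 0, -1], [0, 2, 0, -1, 0, 0], [-1, 0, 2, 0, 0, 0], [0, -1, 0, 2, -1, 0], [0, 0, 0, -1, 2, -1], [-1, 0, 0, 0, -1, 2]].
All simple roots have the same length, so the diagram is simply laced. The associated Dynkin diagram is a chain of 6 nodes with single edges (A_6), so the type is A_6 (the algebra sl(7)).

type A_6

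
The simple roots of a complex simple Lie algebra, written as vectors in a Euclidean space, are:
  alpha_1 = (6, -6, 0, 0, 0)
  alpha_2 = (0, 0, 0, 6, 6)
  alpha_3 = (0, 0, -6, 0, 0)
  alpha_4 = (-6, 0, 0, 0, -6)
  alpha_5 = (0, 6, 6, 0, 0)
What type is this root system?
Compute the Cartan integers a_ij = 2(alpha_i, alpha_j)/(alpha_j, alpha_j); the resulting 5x5 Cartan matrix is
[[2, 0, 0, -1, -1], [0, 2, 0, -1, 0], [0, 0, 2, 0, -1], [-1, -1, 0, 2, 0], [-1, 0, -2, 0, 2]].
The roots have two lengths (squared-length ratio 2:1); the short ones are alpha_{3}. The associated Dynkin diagram is a chain of 5 nodes with a double edge at one end; the terminal node there is the unique short simple root (B_5), so the type is B_5 (the algebra so(11)).

type B_5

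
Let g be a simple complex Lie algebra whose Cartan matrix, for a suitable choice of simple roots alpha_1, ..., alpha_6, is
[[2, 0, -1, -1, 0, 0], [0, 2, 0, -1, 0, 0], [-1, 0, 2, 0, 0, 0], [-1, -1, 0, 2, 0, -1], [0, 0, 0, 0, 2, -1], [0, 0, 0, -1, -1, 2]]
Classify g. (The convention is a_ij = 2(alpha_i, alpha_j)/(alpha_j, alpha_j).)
The matrix has rank 6 with 2's on the diagonal. Reading the off-diagonal entries as Dynkin edges (a single edge where a_ij = a_ji = -1; a double or triple edge where a_ij * a_ji = 2 or 3), the diagram is a chain of 5 nodes with one extra node attached to the third node from one end (E_6). One simple-root ordering that puts it in standard form is (alpha_5, alpha_2, alpha_6, alpha_4, alpha_1, alpha_3). So the algebra is type E_6.

type E_6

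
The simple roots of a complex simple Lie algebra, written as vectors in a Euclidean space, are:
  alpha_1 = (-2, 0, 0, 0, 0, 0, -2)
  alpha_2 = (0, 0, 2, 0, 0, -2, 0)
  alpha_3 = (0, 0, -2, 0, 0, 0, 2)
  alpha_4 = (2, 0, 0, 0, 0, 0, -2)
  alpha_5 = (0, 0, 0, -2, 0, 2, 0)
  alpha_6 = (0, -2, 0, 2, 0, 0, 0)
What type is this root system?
D_6 (so(12))

Compute the Cartan integers a_ij = 2(alpha_i, alpha_j)/(alpha_j, alpha_j); the resulting 6x6 Cartan matrix is
[[2, 0, -1, 0, 0, 0], [0, 2, -1, 0, -1, 0], [-1, -1, 2, -1, 0, 0], [0, 0, -1, 2, 0, 0], [0, -1, 0, 0, 2, -1], [0, 0, 0, 0, -1, 2]].
All simple roots have the same length, so the diagram is simply laced. The associated Dynkin diagram is a chain of 4 nodes with a fork of two nodes at one end (D_6), so the type is D_6 (the algebra so(12)).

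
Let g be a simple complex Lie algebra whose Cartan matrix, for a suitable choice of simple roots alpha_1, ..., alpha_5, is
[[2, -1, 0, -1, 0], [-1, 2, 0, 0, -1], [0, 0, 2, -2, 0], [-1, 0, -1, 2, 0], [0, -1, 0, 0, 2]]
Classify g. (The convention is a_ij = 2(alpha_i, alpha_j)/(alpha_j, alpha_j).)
The matrix has rank 5 with 2's on the diagonal. Reading the off-diagonal entries as Dynkin edges (a single edge where a_ij = a_ji = -1; a double or triple edge where a_ij * a_ji = 2 or 3), the diagram is a chain of 5 nodes with a double edge at one end; the terminal node there is the unique long simple root (C_5). One simple-root ordering that puts it in standard form is (alpha_5, alpha_2, alpha_1, alpha_4, alpha_3). So the algebra is type C_5, i.e. sp(10).

C5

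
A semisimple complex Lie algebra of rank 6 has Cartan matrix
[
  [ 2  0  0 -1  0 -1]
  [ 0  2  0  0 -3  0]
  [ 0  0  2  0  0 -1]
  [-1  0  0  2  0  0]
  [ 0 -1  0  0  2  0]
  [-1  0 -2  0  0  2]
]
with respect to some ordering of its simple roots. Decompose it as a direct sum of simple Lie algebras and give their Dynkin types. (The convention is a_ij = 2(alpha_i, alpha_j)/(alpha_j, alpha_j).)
B4 ⊕ G2

The diagram associated to this matrix has two connected components: the simple roots {alpha_1, alpha_3, alpha_4, alpha_6} form a chain of 4 nodes with a double edge at one end; the terminal node there is the unique short simple root (B_4), and {alpha_2, alpha_5} form two nodes joined by a triple edge (G_2). A semisimple Lie algebra decomposes uniquely as the direct sum of simple ideals, one per connected component of its Dynkin diagram, so g ≅ B_4 ⊕ G_2 (dimension 36 + 14 = 50).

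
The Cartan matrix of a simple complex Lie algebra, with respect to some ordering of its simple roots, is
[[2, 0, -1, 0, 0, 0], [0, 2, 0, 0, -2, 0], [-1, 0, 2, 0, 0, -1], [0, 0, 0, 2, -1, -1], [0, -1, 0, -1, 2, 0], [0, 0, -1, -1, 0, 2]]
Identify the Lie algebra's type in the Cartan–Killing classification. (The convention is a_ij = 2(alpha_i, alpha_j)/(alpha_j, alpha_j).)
C_6 (sp(12))

The matrix has rank 6 with 2's on the diagonal. Reading the off-diagonal entries as Dynkin edges (a single edge where a_ij = a_ji = -1; a double or triple edge where a_ij * a_ji = 2 or 3), the diagram is a chain of 6 nodes with a double edge at one end; the terminal node there is the unique long simple root (C_6). One simple-root ordering that puts it in standard form is (alpha_1, alpha_3, alpha_6, alpha_4, alpha_5, alpha_2). So the algebra is type C_6, i.e. sp(12).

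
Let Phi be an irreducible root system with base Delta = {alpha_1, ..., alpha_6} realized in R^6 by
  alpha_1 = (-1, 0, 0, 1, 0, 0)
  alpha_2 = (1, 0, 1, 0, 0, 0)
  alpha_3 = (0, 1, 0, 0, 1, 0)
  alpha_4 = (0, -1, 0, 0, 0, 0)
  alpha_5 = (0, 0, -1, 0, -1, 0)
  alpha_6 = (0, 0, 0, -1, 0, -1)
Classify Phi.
B_6 (so(13))

Compute the Cartan integers a_ij = 2(alpha_i, alpha_j)/(alpha_j, alpha_j); the resulting 6x6 Cartan matrix is
[[2, -1, 0, 0, 0, -1], [-1, 2, 0, 0, -1, 0], [0, 0, 2, -2, -1, 0], [0, 0, -1, 2, 0, 0], [0, -1, -1, 0, 2, 0], [-1, 0, 0, 0, 0, 2]].
The roots have two lengths (squared-length ratio 2:1); the short ones are alpha_{4}. The associated Dynkin diagram is a chain of 6 nodes with a double edge at one end; the terminal node there is the unique short simple root (B_6), so the type is B_6 (the algebra so(13)).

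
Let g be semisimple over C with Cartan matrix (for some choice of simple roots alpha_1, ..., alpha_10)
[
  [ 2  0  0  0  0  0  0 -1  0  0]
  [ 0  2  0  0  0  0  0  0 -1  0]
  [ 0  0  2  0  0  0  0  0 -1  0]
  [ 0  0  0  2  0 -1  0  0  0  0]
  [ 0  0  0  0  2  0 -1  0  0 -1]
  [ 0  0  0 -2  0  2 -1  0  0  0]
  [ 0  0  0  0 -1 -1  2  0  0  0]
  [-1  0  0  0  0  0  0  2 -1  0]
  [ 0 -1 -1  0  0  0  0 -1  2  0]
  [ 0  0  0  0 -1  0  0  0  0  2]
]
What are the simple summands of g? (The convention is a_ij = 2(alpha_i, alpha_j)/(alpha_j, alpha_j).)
The diagram associated to this matrix has two connected components: the simple roots {alpha_4, alpha_5, alpha_6, alpha_7, alpha_10} form a chain of 5 nodes with a double edge at one end; the terminal node there is the unique short simple root (B_5), and {alpha_1, alpha_2, alpha_3, alpha_8, alpha_9} form a chain of 3 nodes with a fork of two nodes at one end (D_5). A semisimple Lie algebra decomposes uniquely as the direct sum of simple ideals, one per connected component of its Dynkin diagram, so g ≅ B_5 ⊕ D_5 (dimension 55 + 45 = 100).

B_5 (so(11)) + D_5 (so(10))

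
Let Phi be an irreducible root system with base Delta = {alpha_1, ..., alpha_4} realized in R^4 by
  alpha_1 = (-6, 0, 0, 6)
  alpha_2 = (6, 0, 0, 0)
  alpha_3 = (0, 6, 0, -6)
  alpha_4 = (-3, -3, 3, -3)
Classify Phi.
F4

Compute the Cartan integers a_ij = 2(alpha_i, alpha_j)/(alpha_j, alpha_j); the resulting 4x4 Cartan matrix is
[[2, -2, -1, 0], [-1, 2, 0, -1], [-1, 0, 2, 0], [0, -1, 0, 2]].
The roots have two lengths (squared-length ratio 2:1); the short ones are alpha_{2,4}. The associated Dynkin diagram is a chain of 4 nodes with a double edge between the middle two (F_4), so the type is F_4.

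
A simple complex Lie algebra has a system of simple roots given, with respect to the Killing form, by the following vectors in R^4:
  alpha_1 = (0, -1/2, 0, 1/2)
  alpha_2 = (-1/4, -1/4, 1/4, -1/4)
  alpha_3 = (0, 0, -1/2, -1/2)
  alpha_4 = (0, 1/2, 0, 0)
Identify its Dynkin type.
F_4

Compute the Cartan integers a_ij = 2(alpha_i, alpha_j)/(alpha_j, alpha_j); the resulting 4x4 Cartan matrix is
[[2, 0, -1, -2], [0, 2, 0, -1], [-1, 0, 2, 0], [-1, -1, 0, 2]].
The roots have two lengths (squared-length ratio 2:1); the short ones are alpha_{2,4}. The associated Dynkin diagram is a chain of 4 nodes with a double edge between the middle two (F_4), so the type is F_4.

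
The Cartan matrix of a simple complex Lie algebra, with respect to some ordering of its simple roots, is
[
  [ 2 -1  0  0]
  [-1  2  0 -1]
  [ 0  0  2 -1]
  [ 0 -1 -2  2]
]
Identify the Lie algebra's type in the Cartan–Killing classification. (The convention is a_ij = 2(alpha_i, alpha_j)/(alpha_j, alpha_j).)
type B_4

The matrix has rank 4 with 2's on the diagonal. Reading the off-diagonal entries as Dynkin edges (a single edge where a_ij = a_ji = -1; a double or triple edge where a_ij * a_ji = 2 or 3), the diagram is a chain of 4 nodes with a double edge at one end; the terminal node there is the unique short simple root (B_4). One simple-root ordering that puts it in standard form is (alpha_1, alpha_2, alpha_4, alpha_3). So the algebra is type B_4, i.e. so(9).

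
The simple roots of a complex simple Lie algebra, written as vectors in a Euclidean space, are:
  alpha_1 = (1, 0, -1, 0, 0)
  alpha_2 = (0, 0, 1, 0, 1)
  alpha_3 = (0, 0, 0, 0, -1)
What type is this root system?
type B_3

Compute the Cartan integers a_ij = 2(alpha_i, alpha_j)/(alpha_j, alpha_j); the resulting 3x3 Cartan matrix is
[[2, -1, 0], [-1, 2, -2], [0, -1, 2]].
The roots have two lengths (squared-length ratio 2:1); the short ones are alpha_{3}. The associated Dynkin diagram is a chain of 3 nodes with a double edge at one end; the terminal node there is the unique short simple root (B_3), so the type is B_3 (the algebra so(7)).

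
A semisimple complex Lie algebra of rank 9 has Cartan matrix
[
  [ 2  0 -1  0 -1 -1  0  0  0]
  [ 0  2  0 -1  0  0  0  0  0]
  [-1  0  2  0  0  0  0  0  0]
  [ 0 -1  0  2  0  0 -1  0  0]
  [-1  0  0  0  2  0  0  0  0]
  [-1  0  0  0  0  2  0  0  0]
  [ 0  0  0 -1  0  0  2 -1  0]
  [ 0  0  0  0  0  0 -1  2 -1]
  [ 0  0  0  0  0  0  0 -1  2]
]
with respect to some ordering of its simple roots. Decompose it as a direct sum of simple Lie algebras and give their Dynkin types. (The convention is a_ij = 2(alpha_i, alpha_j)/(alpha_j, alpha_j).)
A_5 (sl(6)) + D_4 (so(8))

The diagram associated to this matrix has two connected components: the simple roots {alpha_2, alpha_4, alpha_7, alpha_8, alpha_9} form a chain of 5 nodes with single edges (A_5), and {alpha_1, alpha_3, alpha_5, alpha_6} form a chain of 2 nodes with a fork of two nodes at one end (D_4). A semisimple Lie algebra decomposes uniquely as the direct sum of simple ideals, one per connected component of its Dynkin diagram, so g ≅ A_5 ⊕ D_4 (dimension 35 + 28 = 63).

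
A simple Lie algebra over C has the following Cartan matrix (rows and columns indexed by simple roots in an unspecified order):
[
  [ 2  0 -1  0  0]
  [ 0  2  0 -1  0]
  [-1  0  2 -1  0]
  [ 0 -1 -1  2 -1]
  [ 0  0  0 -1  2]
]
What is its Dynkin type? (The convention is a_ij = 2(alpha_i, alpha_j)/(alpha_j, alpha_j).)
The matrix has rank 5 with 2's on the diagonal. Reading the off-diagonal entries as Dynkin edges (a single edge where a_ij = a_ji = -1; a double or triple edge where a_ij * a_ji = 2 or 3), the diagram is a chain of 3 nodes with a fork of two nodes at one end (D_5). One simple-root ordering that puts it in standard form is (alpha_1, alpha_3, alpha_4, alpha_5, alpha_2). So the algebra is type D_5, i.e. so(10).

D_5 (so(10))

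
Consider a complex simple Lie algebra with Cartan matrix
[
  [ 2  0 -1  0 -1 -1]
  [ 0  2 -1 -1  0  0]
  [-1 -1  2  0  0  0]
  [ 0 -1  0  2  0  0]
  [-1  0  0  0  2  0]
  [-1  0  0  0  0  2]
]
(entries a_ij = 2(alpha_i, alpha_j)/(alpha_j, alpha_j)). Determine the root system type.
The matrix has rank 6 with 2's on the diagonal. Reading the off-diagonal entries as Dynkin edges (a single edge where a_ij = a_ji = -1; a double or triple edge where a_ij * a_ji = 2 or 3), the diagram is a chain of 4 nodes with a fork of two nodes at one end (D_6). One simple-root ordering that puts it in standard form is (alpha_4, alpha_2, alpha_3, alpha_1, alpha_5, alpha_6). So the algebra is type D_6, i.e. so(12).

D_6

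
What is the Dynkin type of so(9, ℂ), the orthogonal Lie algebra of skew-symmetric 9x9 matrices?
This is so(9) with 9 odd, which has dimension 9(9-1)/2 = 36 and rank (9-1)/2 = 4. In the classification of classical Lie algebras, the orthogonal algebra so(2n+1) in an odd number of variables has type B_n; here n = 4, so the Dynkin diagram is a chain of 4 nodes with a double edge at one end; the terminal node there is the unique short simple root (B_4). Hence the type is B_4.

B4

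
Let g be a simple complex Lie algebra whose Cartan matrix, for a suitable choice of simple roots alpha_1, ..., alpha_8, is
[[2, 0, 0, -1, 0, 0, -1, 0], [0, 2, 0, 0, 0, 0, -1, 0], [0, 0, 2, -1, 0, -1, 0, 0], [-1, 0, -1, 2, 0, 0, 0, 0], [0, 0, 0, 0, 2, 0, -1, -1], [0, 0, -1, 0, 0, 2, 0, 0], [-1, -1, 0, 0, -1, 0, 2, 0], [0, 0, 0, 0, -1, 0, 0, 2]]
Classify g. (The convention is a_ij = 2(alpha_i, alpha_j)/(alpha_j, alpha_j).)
E_8

The matrix has rank 8 with 2's on the diagonal. Reading the off-diagonal entries as Dynkin edges (a single edge where a_ij = a_ji = -1; a double or triple edge where a_ij * a_ji = 2 or 3), the diagram is a chain of 7 nodes with one extra node attached to the third node from one end (E_8). One simple-root ordering that puts it in standard form is (alpha_8, alpha_2, alpha_5, alpha_7, alpha_1, alpha_4, alpha_3, alpha_6). So the algebra is type E_8.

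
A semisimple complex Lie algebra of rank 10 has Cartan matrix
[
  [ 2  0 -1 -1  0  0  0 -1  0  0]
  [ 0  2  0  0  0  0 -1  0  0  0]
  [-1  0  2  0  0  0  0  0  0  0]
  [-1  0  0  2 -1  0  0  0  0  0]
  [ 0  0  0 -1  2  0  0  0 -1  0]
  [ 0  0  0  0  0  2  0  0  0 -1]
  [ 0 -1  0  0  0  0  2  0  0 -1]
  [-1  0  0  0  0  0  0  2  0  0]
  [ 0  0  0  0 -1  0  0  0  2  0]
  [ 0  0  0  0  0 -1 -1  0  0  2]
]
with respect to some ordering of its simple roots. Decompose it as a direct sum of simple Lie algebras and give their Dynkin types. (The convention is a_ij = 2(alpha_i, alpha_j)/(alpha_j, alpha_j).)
A_4 ⊕ D_6

The diagram associated to this matrix has two connected components: the simple roots {alpha_2, alpha_6, alpha_7, alpha_10} form a chain of 4 nodes with single edges (A_4), and {alpha_1, alpha_3, alpha_4, alpha_5, alpha_8, alpha_9} form a chain of 4 nodes with a fork of two nodes at one end (D_6). A semisimple Lie algebra decomposes uniquely as the direct sum of simple ideals, one per connected component of its Dynkin diagram, so g ≅ A_4 ⊕ D_6 (dimension 24 + 66 = 90).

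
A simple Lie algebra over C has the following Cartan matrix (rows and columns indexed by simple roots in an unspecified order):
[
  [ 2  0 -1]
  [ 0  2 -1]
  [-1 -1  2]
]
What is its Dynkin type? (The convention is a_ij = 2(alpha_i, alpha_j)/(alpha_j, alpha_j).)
The matrix has rank 3 with 2's on the diagonal. Reading the off-diagonal entries as Dynkin edges (a single edge where a_ij = a_ji = -1; a double or triple edge where a_ij * a_ji = 2 or 3), the diagram is a chain of 3 nodes with single edges (A_3). One simple-root ordering that puts it in standard form is (alpha_2, alpha_3, alpha_1). So the algebra is type A_3, i.e. sl(4).

A_3 (sl(4))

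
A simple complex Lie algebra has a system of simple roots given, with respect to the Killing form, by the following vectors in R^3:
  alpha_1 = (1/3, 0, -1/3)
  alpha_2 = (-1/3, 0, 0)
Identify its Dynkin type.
Compute the Cartan integers a_ij = 2(alpha_i, alpha_j)/(alpha_j, alpha_j); the resulting 2x2 Cartan matrix is
[[2, -2], [-1, 2]].
The roots have two lengths (squared-length ratio 2:1); the short ones are alpha_{2}. The associated Dynkin diagram is a chain of 2 nodes with a double edge at one end; the terminal node there is the unique short simple root (B_2), so the type is B_2 (the algebra so(5)).

B_2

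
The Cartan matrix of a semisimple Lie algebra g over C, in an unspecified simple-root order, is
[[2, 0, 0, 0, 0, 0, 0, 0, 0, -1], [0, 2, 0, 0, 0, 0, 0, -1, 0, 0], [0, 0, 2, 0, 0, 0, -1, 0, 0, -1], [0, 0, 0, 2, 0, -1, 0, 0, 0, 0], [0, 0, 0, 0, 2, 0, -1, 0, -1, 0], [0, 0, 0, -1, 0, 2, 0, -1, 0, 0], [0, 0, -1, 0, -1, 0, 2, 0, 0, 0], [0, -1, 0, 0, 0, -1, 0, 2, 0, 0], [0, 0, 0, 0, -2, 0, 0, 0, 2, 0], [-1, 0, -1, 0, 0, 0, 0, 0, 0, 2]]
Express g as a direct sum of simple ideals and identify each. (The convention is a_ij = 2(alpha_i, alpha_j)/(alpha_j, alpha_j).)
The diagram associated to this matrix has two connected components: the simple roots {alpha_2, alpha_4, alpha_6, alpha_8} form a chain of 4 nodes with single edges (A_4), and {alpha_1, alpha_3, alpha_5, alpha_7, alpha_9, alpha_10} form a chain of 6 nodes with a double edge at one end; the terminal node there is the unique long simple root (C_6). A semisimple Lie algebra decomposes uniquely as the direct sum of simple ideals, one per connected component of its Dynkin diagram, so g ≅ A_4 ⊕ C_6 (dimension 24 + 78 = 102).

A4 + C6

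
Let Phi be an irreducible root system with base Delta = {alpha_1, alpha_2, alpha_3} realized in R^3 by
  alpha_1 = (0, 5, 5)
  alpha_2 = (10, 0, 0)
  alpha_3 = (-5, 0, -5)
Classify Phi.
C3

Compute the Cartan integers a_ij = 2(alpha_i, alpha_j)/(alpha_j, alpha_j); the resulting 3x3 Cartan matrix is
[[2, 0, -1], [0, 2, -2], [-1, -1, 2]].
The roots have two lengths (squared-length ratio 2:1); the short ones are alpha_{1,3}. The associated Dynkin diagram is a chain of 3 nodes with a double edge at one end; the terminal node there is the unique long simple root (C_3), so the type is C_3 (the algebra sp(6)).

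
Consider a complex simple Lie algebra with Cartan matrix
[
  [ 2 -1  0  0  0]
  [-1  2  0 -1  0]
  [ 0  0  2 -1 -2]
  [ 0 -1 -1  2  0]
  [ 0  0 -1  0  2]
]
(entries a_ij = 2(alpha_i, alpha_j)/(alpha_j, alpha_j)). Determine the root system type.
The matrix has rank 5 with 2's on the diagonal. Reading the off-diagonal entries as Dynkin edges (a single edge where a_ij = a_ji = -1; a double or triple edge where a_ij * a_ji = 2 or 3), the diagram is a chain of 5 nodes with a double edge at one end; the terminal node there is the unique short simple root (B_5). One simple-root ordering that puts it in standard form is (alpha_1, alpha_2, alpha_4, alpha_3, alpha_5). So the algebra is type B_5, i.e. so(11).

B_5 (so(11))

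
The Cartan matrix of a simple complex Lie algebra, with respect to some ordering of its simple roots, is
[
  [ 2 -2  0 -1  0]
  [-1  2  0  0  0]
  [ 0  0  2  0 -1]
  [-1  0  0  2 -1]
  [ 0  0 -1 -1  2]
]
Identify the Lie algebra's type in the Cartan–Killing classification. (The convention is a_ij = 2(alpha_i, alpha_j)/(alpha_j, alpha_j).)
B_5

The matrix has rank 5 with 2's on the diagonal. Reading the off-diagonal entries as Dynkin edges (a single edge where a_ij = a_ji = -1; a double or triple edge where a_ij * a_ji = 2 or 3), the diagram is a chain of 5 nodes with a double edge at one end; the terminal node there is the unique short simple root (B_5). One simple-root ordering that puts it in standard form is (alpha_3, alpha_5, alpha_4, alpha_1, alpha_2). So the algebra is type B_5, i.e. so(11).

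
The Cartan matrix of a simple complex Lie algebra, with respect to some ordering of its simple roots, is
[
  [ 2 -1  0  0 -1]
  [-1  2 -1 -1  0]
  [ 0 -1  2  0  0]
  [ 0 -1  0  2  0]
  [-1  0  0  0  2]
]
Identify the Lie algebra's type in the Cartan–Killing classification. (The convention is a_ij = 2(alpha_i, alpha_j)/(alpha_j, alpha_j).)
D5

The matrix has rank 5 with 2's on the diagonal. Reading the off-diagonal entries as Dynkin edges (a single edge where a_ij = a_ji = -1; a double or triple edge where a_ij * a_ji = 2 or 3), the diagram is a chain of 3 nodes with a fork of two nodes at one end (D_5). One simple-root ordering that puts it in standard form is (alpha_5, alpha_1, alpha_2, alpha_3, alpha_4). So the algebra is type D_5, i.e. so(10).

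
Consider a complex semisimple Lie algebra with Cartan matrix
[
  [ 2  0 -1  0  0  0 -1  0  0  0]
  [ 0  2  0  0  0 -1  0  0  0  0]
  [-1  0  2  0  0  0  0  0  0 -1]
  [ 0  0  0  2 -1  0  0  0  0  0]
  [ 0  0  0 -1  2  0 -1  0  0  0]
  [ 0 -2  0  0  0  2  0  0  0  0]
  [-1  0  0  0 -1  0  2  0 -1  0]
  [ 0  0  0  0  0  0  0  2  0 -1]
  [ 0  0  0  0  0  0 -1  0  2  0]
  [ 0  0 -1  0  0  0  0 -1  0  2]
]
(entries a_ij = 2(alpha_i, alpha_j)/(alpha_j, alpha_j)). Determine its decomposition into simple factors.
B2 + E8

The diagram associated to this matrix has two connected components: the simple roots {alpha_2, alpha_6} form a chain of 2 nodes with a double edge at one end; the terminal node there is the unique short simple root (B_2), and {alpha_1, alpha_3, alpha_4, alpha_5, alpha_7, alpha_8, alpha_9, alpha_10} form a chain of 7 nodes with one extra node attached to the third node from one end (E_8). A semisimple Lie algebra decomposes uniquely as the direct sum of simple ideals, one per connected component of its Dynkin diagram, so g ≅ B_2 ⊕ E_8 (dimension 10 + 248 = 258).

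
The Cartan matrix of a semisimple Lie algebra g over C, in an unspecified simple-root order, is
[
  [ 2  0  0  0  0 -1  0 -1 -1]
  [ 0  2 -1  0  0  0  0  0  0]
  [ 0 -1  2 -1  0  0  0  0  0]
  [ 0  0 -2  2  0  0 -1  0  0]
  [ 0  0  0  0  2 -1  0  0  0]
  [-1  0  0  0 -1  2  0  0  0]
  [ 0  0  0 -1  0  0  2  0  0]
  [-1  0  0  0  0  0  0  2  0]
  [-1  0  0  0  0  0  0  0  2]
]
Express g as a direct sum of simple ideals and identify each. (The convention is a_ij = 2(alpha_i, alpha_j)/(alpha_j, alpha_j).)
D_5 (so(10)) ⊕ F_4

The diagram associated to this matrix has two connected components: the simple roots {alpha_1, alpha_5, alpha_6, alpha_8, alpha_9} form a chain of 3 nodes with a fork of two nodes at one end (D_5), and {alpha_2, alpha_3, alpha_4, alpha_7} form a chain of 4 nodes with a double edge between the middle two (F_4). A semisimple Lie algebra decomposes uniquely as the direct sum of simple ideals, one per connected component of its Dynkin diagram, so g ≅ D_5 ⊕ F_4 (dimension 45 + 52 = 97).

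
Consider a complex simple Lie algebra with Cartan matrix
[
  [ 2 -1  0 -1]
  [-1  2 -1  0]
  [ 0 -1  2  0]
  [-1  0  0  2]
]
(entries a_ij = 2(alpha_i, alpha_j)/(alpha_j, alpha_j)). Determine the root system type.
A_4

The matrix has rank 4 with 2's on the diagonal. Reading the off-diagonal entries as Dynkin edges (a single edge where a_ij = a_ji = -1; a double or triple edge where a_ij * a_ji = 2 or 3), the diagram is a chain of 4 nodes with single edges (A_4). One simple-root ordering that puts it in standard form is (alpha_3, alpha_2, alpha_1, alpha_4). So the algebra is type A_4, i.e. sl(5).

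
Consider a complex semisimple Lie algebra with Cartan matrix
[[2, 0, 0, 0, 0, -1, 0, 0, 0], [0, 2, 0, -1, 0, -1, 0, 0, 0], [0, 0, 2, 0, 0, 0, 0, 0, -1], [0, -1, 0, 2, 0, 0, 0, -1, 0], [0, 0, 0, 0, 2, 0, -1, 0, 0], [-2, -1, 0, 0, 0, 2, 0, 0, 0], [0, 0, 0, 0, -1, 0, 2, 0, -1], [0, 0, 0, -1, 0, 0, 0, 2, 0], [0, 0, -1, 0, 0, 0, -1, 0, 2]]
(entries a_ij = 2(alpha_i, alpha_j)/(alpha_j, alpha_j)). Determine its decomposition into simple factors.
The diagram associated to this matrix has two connected components: the simple roots {alpha_3, alpha_5, alpha_7, alpha_9} form a chain of 4 nodes with single edges (A_4), and {alpha_1, alpha_2, alpha_4, alpha_6, alpha_8} form a chain of 5 nodes with a double edge at one end; the terminal node there is the unique short simple root (B_5). A semisimple Lie algebra decomposes uniquely as the direct sum of simple ideals, one per connected component of its Dynkin diagram, so g ≅ A_4 ⊕ B_5 (dimension 24 + 55 = 79).

type A_4 + type B_5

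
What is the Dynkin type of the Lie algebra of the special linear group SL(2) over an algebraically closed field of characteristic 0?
A_1

This is sl(2), which has dimension 2^2 - 1 = 3 and rank 2 - 1 = 1 (a Cartan subalgebra is the diagonal traceless matrices). In the classification of classical Lie algebras, the special linear algebra sl(n+1) has type A_n; here n = 1, so the Dynkin diagram is a chain of 1 nodes with single edges (A_1). Hence the type is A_1.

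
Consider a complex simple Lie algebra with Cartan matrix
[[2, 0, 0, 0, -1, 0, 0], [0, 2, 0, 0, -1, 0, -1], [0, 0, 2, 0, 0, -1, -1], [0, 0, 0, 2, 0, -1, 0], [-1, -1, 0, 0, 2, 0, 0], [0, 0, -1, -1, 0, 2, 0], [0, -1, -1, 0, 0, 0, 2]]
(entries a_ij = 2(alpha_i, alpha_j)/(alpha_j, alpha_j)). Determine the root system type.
A_7

The matrix has rank 7 with 2's on the diagonal. Reading the off-diagonal entries as Dynkin edges (a single edge where a_ij = a_ji = -1; a double or triple edge where a_ij * a_ji = 2 or 3), the diagram is a chain of 7 nodes with single edges (A_7). One simple-root ordering that puts it in standard form is (alpha_1, alpha_5, alpha_2, alpha_7, alpha_3, alpha_6, alpha_4). So the algebra is type A_7, i.e. sl(8).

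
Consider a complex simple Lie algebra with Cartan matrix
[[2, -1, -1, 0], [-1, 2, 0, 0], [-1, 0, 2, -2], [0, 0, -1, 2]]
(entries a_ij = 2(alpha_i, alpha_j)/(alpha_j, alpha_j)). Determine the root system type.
The matrix has rank 4 with 2's on the diagonal. Reading the off-diagonal entries as Dynkin edges (a single edge where a_ij = a_ji = -1; a double or triple edge where a_ij * a_ji = 2 or 3), the diagram is a chain of 4 nodes with a double edge at one end; the terminal node there is the unique short simple root (B_4). One simple-root ordering that puts it in standard form is (alpha_2, alpha_1, alpha_3, alpha_4). So the algebra is type B_4, i.e. so(9).

B_4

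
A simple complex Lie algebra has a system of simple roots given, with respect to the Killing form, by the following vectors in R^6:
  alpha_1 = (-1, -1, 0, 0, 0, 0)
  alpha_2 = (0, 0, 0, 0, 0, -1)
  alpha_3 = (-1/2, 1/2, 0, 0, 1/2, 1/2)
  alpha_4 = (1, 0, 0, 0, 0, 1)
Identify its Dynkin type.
F4

Compute the Cartan integers a_ij = 2(alpha_i, alpha_j)/(alpha_j, alpha_j); the resulting 4x4 Cartan matrix is
[[2, 0, 0, -1], [0, 2, -1, -1], [0, -1, 2, 0], [-1, -2, 0, 2]].
The roots have two lengths (squared-length ratio 2:1); the short ones are alpha_{2,3}. The associated Dynkin diagram is a chain of 4 nodes with a double edge between the middle two (F_4), so the type is F_4.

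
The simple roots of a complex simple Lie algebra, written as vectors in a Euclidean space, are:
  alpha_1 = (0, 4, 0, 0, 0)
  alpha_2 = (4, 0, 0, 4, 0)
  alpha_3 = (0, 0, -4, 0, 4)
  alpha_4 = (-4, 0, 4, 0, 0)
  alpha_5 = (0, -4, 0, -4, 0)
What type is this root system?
Compute the Cartan integers a_ij = 2(alpha_i, alpha_j)/(alpha_j, alpha_j); the resulting 5x5 Cartan matrix is
[[2, 0, 0, 0, -1], [0, 2, 0, -1, -1], [0, 0, 2, -1, 0], [0, -1, -1, 2, 0], [-2, -1, 0, 0, 2]].
The roots have two lengths (squared-length ratio 2:1); the short ones are alpha_{1}. The associated Dynkin diagram is a chain of 5 nodes with a double edge at one end; the terminal node there is the unique short simple root (B_5), so the type is B_5 (the algebra so(11)).

type B_5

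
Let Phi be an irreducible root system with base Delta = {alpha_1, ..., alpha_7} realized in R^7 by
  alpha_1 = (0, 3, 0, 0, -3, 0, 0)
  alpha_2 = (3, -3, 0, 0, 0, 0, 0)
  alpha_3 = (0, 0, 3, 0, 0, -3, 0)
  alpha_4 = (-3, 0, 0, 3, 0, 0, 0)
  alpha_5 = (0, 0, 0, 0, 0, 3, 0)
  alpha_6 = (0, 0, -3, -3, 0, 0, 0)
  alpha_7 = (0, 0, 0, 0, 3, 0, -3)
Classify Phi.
Compute the Cartan integers a_ij = 2(alpha_i, alpha_j)/(alpha_j, alpha_j); the resulting 7x7 Cartan matrix is
[[2, -1, 0, 0, 0, 0, -1], [-1, 2, 0, -1, 0, 0, 0], [0, 0, 2, 0, -2, -1, 0], [0, -1, 0, 2, 0, -1, 0], [0, 0, -1, 0, 2, 0, 0], [0, 0, -1, -1, 0, 2, 0], [-1, 0, 0, 0, 0, 0, 2]].
The roots have two lengths (squared-length ratio 2:1); the short ones are alpha_{5}. The associated Dynkin diagram is a chain of 7 nodes with a double edge at one end; the terminal node there is the unique short simple root (B_7), so the type is B_7 (the algebra so(15)).

B_7 (so(15))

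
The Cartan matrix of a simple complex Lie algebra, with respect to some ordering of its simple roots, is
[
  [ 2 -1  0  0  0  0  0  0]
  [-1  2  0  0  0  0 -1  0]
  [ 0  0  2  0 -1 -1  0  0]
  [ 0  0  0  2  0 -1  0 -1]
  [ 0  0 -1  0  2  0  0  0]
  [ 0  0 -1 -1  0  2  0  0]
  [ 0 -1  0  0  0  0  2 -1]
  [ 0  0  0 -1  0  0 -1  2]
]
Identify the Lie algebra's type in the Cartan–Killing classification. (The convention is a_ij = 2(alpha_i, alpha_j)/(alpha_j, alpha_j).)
The matrix has rank 8 with 2's on the diagonal. Reading the off-diagonal entries as Dynkin edges (a single edge where a_ij = a_ji = -1; a double or triple edge where a_ij * a_ji = 2 or 3), the diagram is a chain of 8 nodes with single edges (A_8). One simple-root ordering that puts it in standard form is (alpha_5, alpha_3, alpha_6, alpha_4, alpha_8, alpha_7, alpha_2, alpha_1). So the algebra is type A_8, i.e. sl(9).

type A_8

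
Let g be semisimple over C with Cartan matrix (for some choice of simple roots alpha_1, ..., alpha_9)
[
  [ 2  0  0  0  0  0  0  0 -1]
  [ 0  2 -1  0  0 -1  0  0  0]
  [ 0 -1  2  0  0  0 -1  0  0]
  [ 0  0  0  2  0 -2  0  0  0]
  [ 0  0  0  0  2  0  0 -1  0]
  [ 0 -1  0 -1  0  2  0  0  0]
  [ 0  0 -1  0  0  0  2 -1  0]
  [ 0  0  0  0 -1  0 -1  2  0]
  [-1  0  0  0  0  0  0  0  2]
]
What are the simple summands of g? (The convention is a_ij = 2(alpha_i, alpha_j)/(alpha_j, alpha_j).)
A_2 (sl(3)) + C_7 (sp(14))

The diagram associated to this matrix has two connected components: the simple roots {alpha_1, alpha_9} form a chain of 2 nodes with single edges (A_2), and {alpha_2, alpha_3, alpha_4, alpha_5, alpha_6, alpha_7, alpha_8} form a chain of 7 nodes with a double edge at one end; the terminal node there is the unique long simple root (C_7). A semisimple Lie algebra decomposes uniquely as the direct sum of simple ideals, one per connected component of its Dynkin diagram, so g ≅ A_2 ⊕ C_7 (dimension 8 + 105 = 113).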